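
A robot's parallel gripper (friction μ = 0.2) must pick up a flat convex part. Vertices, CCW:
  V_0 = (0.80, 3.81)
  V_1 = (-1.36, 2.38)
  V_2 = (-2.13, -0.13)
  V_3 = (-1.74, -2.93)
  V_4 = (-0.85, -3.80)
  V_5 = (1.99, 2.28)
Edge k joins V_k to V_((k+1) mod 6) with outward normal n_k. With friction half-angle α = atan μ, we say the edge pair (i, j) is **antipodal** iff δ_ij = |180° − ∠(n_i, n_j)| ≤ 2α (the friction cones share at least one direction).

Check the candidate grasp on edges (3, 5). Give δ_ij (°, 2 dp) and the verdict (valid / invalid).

δ = 7.78°, valid

α = atan 0.2 = 11.31°;  2α = 22.62°
edge 3: e_3 = (+0.89, -0.87);  n_3 = (-0.6990, -0.7151)
edge 5: e_5 = (-1.19, +1.53);  n_5 = (+0.7894, +0.6139)
∠(n_3, n_5) = 172.22°
δ = |180° − 172.22°| = 7.78°
7.78° ≤ 2α = 22.62°  →  valid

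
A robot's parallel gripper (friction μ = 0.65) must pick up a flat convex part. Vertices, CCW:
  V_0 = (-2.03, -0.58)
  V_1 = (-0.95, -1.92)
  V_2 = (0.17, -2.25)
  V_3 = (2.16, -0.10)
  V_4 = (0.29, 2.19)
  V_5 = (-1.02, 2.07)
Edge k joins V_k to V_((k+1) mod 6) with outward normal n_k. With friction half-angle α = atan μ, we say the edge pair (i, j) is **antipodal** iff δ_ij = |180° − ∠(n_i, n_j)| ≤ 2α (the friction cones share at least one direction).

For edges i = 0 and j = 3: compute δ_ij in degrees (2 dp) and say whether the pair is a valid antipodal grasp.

α = atan 0.65 = 33.02°;  2α = 66.05°
edge 0: e_0 = (+1.08, -1.34);  n_0 = (-0.7786, -0.6275)
edge 3: e_3 = (-1.87, +2.29);  n_3 = (+0.7746, +0.6325)
∠(n_0, n_3) = 179.63°
δ = |180° − 179.63°| = 0.37°
0.37° ≤ 2α = 66.05°  →  valid

δ = 0.37°, valid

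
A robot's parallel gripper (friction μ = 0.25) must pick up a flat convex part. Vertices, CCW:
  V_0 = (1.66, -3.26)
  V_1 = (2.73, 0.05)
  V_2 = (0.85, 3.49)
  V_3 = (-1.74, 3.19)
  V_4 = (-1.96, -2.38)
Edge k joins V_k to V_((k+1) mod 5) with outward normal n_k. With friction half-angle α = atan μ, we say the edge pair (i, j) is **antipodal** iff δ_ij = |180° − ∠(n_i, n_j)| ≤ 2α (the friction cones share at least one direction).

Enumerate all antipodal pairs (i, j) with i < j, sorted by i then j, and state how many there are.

α = atan 0.25 = 14.04°;  2α = 28.07°
n_0 = (+0.9515, -0.3076)
n_1 = (+0.8775, +0.4796)
n_2 = (-0.1151, +0.9934)
n_3 = (-0.9992, +0.0395)
n_4 = (-0.2362, -0.9717)
  (0,1): δ = 133.43°  ·
  (0,2): δ = 65.48°  ·
  (0,3): δ = 15.65°  ✓
  (0,4): δ = 94.25°  ·
  (1,2): δ = 112.05°  ·
  (1,3): δ = 30.92°  ·
  (1,4): δ = 47.68°  ·
  (2,3): δ = 98.87°  ·
  (2,4): δ = 20.27°  ✓
  (3,4): δ = 101.40°  ·
antipodal pairs: 2

count = 2; pairs: (0,3), (2,4)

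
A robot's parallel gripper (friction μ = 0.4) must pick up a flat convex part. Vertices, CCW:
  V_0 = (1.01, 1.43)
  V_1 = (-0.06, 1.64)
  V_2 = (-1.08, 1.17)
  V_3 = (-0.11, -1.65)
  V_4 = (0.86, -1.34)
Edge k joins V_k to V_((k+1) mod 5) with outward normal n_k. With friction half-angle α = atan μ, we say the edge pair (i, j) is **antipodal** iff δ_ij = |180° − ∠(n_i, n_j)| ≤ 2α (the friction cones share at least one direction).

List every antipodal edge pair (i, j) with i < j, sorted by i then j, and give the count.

α = atan 0.4 = 21.80°;  2α = 43.60°
n_0 = (+0.1926, +0.9813)
n_1 = (-0.4185, +0.9082)
n_2 = (-0.9456, -0.3253)
n_3 = (+0.3044, -0.9525)
n_4 = (+0.9985, -0.0541)
  (0,1): δ = 144.16°  ·
  (0,2): δ = 59.91°  ·
  (0,3): δ = 28.83°  ✓
  (0,4): δ = 98.00°  ·
  (1,2): δ = 95.76°  ·
  (1,3): δ = 7.02°  ✓
  (1,4): δ = 62.16°  ·
  (2,3): δ = 91.26°  ·
  (2,4): δ = 22.08°  ✓
  (3,4): δ = 110.82°  ·
antipodal pairs: 3

count = 3; pairs: (0,3), (1,3), (2,4)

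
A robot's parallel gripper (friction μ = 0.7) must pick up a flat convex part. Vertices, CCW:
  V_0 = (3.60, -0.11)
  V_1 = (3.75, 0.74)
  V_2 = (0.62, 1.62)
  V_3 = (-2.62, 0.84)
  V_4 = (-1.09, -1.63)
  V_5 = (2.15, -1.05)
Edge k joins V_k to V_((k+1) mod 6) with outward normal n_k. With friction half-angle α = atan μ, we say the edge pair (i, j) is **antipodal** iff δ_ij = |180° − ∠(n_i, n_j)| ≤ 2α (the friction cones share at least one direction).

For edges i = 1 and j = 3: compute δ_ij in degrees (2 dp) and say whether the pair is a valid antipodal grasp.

α = atan 0.7 = 34.99°;  2α = 69.98°
edge 1: e_1 = (-3.13, +0.88);  n_1 = (+0.2707, +0.9627)
edge 3: e_3 = (+1.53, -2.47);  n_3 = (-0.8501, -0.5266)
∠(n_1, n_3) = 137.48°
δ = |180° − 137.48°| = 42.52°
42.52° ≤ 2α = 69.98°  →  valid

δ = 42.52°, valid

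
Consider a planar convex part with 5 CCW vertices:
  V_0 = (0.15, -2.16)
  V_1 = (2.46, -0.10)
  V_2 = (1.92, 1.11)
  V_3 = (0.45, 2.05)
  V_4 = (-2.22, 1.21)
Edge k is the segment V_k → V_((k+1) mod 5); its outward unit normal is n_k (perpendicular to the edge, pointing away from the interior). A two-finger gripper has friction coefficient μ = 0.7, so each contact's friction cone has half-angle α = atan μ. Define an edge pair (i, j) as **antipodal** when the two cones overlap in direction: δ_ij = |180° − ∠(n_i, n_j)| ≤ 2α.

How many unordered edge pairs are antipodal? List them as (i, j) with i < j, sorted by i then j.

α = atan 0.7 = 34.99°;  2α = 69.98°
n_0 = (+0.6656, -0.7463)
n_1 = (+0.9132, +0.4075)
n_2 = (+0.5387, +0.8425)
n_3 = (-0.3001, +0.9539)
n_4 = (-0.8180, -0.5753)
  (0,1): δ = 107.68°  ·
  (0,2): δ = 74.32°  ·
  (0,3): δ = 24.26°  ✓
  (0,4): δ = 83.39°  ·
  (1,2): δ = 146.65°  ·
  (1,3): δ = 96.59°  ·
  (1,4): δ = 11.07°  ✓
  (2,3): δ = 129.94°  ·
  (2,4): δ = 22.29°  ✓
  (3,4): δ = 72.35°  ·
antipodal pairs: 3

count = 3; pairs: (0,3), (1,4), (2,4)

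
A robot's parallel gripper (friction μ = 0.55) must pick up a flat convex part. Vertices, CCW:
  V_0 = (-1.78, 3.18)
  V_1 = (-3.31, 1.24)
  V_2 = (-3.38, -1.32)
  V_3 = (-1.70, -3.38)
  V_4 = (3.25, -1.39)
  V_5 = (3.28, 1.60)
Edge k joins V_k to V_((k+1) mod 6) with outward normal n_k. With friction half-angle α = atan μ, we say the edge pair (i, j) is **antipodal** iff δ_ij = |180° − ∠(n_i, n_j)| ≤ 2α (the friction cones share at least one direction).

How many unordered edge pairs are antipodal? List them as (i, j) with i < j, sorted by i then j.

count = 6; pairs: (0,3), (0,4), (1,4), (2,4), (2,5), (3,5)

α = atan 0.55 = 28.81°;  2α = 57.62°
n_0 = (-0.7852, +0.6193)
n_1 = (-0.9996, +0.0273)
n_2 = (-0.7750, -0.6320)
n_3 = (+0.3730, -0.9278)
n_4 = (+0.9999, -0.0100)
n_5 = (+0.2981, +0.9545)
  (0,1): δ = 143.30°  ·
  (0,2): δ = 102.54°  ·
  (0,3): δ = 29.84°  ✓
  (0,4): δ = 37.69°  ✓
  (0,5): δ = 110.92°  ·
  (1,2): δ = 139.24°  ·
  (1,3): δ = 66.53°  ·
  (1,4): δ = 0.99°  ✓
  (1,5): δ = 74.23°  ·
  (2,3): δ = 107.30°  ·
  (2,4): δ = 39.77°  ✓
  (2,5): δ = 33.46°  ✓
  (3,4): δ = 112.48°  ·
  (3,5): δ = 39.24°  ✓
  (4,5): δ = 106.77°  ·
antipodal pairs: 6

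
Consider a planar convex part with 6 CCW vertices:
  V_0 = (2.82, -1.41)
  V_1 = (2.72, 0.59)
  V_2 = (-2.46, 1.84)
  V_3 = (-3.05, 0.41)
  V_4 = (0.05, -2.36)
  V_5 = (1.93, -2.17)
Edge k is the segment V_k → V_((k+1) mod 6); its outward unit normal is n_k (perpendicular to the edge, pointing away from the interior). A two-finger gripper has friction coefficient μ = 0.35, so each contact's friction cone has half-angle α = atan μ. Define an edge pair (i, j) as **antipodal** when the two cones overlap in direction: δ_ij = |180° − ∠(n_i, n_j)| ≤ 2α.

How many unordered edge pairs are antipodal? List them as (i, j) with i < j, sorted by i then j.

count = 4; pairs: (0,2), (1,3), (1,4), (2,5)

α = atan 0.35 = 19.29°;  2α = 38.58°
n_0 = (+0.9988, +0.0499)
n_1 = (+0.2346, +0.9721)
n_2 = (-0.9244, +0.3814)
n_3 = (-0.6663, -0.7457)
n_4 = (+0.1006, -0.9949)
n_5 = (+0.6494, -0.7605)
  (0,1): δ = 106.43°  ·
  (0,2): δ = 25.28°  ✓
  (0,3): δ = 45.36°  ·
  (0,4): δ = 92.91°  ·
  (0,5): δ = 127.63°  ·
  (1,2): δ = 98.85°  ·
  (1,3): δ = 28.22°  ✓
  (1,4): δ = 19.34°  ✓
  (1,5): δ = 54.06°  ·
  (2,3): δ = 109.36°  ·
  (2,4): δ = 61.81°  ·
  (2,5): δ = 27.08°  ✓
  (3,4): δ = 132.45°  ·
  (3,5): δ = 97.72°  ·
  (4,5): δ = 145.28°  ·
antipodal pairs: 4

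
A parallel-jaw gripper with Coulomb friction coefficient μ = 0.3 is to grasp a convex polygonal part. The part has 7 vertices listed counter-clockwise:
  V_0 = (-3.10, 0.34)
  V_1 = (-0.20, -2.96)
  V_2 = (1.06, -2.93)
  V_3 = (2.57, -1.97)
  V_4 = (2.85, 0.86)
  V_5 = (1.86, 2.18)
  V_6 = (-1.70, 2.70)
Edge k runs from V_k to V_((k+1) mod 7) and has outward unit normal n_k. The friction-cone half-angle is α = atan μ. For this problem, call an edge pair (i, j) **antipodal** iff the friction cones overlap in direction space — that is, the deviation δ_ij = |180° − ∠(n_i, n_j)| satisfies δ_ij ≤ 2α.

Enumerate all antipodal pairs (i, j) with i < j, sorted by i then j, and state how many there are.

α = atan 0.3 = 16.70°;  2α = 33.40°
n_0 = (-0.7512, -0.6601)
n_1 = (+0.0238, -0.9997)
n_2 = (+0.5365, -0.8439)
n_3 = (+0.9951, -0.0985)
n_4 = (+0.8000, +0.6000)
n_5 = (+0.1445, +0.9895)
n_6 = (-0.8601, +0.5102)
  (0,1): δ = 129.94°  ·
  (0,2): δ = 98.86°  ·
  (0,3): δ = 46.96°  ·
  (0,4): δ = 4.44°  ✓
  (0,5): δ = 40.38°  ·
  (0,6): δ = 108.01°  ·
  (1,2): δ = 148.92°  ·
  (1,3): δ = 97.01°  ·
  (1,4): δ = 54.49°  ·
  (1,5): δ = 9.67°  ✓
  (1,6): δ = 57.96°  ·
  (2,3): δ = 128.10°  ·
  (2,4): δ = 85.58°  ·
  (2,5): δ = 40.76°  ·
  (2,6): δ = 26.88°  ✓
  (3,4): δ = 137.48°  ·
  (3,5): δ = 92.66°  ·
  (3,6): δ = 25.03°  ✓
  (4,5): δ = 135.18°  ·
  (4,6): δ = 67.55°  ·
  (5,6): δ = 112.37°  ·
antipodal pairs: 4

count = 4; pairs: (0,4), (1,5), (2,6), (3,6)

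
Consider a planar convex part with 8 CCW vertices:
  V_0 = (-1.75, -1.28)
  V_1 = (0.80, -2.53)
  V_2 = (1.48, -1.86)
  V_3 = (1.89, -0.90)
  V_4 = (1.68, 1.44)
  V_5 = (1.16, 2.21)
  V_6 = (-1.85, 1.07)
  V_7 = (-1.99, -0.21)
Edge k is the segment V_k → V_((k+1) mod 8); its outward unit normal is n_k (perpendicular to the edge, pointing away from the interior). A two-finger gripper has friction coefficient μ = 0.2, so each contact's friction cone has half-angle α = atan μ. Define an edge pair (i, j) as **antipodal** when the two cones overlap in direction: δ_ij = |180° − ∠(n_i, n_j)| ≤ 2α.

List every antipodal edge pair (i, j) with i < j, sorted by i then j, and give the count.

count = 4; pairs: (2,6), (3,6), (3,7), (4,7)

α = atan 0.2 = 11.31°;  2α = 22.62°
n_0 = (-0.4402, -0.8979)
n_1 = (+0.7018, -0.7123)
n_2 = (+0.9196, -0.3928)
n_3 = (+0.9960, +0.0894)
n_4 = (+0.8287, +0.5597)
n_5 = (-0.3542, +0.9352)
n_6 = (-0.9941, +0.1087)
n_7 = (-0.9758, -0.2189)
  (0,1): δ = 109.31°  ·
  (0,2): δ = 87.01°  ·
  (0,3): δ = 58.76°  ·
  (0,4): δ = 29.85°  ·
  (0,5): δ = 46.86°  ·
  (0,6): δ = 109.87°  ·
  (0,7): δ = 128.76°  ·
  (1,2): δ = 157.70°  ·
  (1,3): δ = 129.45°  ·
  (1,4): δ = 100.54°  ·
  (1,5): δ = 23.83°  ·
  (1,6): δ = 39.18°  ·
  (1,7): δ = 58.07°  ·
  (2,3): δ = 151.75°  ·
  (2,4): δ = 122.84°  ·
  (2,5): δ = 46.13°  ·
  (2,6): δ = 16.88°  ✓
  (2,7): δ = 35.77°  ·
  (3,4): δ = 151.10°  ·
  (3,5): δ = 74.38°  ·
  (3,6): δ = 11.37°  ✓
  (3,7): δ = 7.51°  ✓
  (4,5): δ = 103.29°  ·
  (4,6): δ = 40.27°  ·
  (4,7): δ = 21.39°  ✓
  (5,6): δ = 116.99°  ·
  (5,7): δ = 98.10°  ·
  (6,7): δ = 161.12°  ·
antipodal pairs: 4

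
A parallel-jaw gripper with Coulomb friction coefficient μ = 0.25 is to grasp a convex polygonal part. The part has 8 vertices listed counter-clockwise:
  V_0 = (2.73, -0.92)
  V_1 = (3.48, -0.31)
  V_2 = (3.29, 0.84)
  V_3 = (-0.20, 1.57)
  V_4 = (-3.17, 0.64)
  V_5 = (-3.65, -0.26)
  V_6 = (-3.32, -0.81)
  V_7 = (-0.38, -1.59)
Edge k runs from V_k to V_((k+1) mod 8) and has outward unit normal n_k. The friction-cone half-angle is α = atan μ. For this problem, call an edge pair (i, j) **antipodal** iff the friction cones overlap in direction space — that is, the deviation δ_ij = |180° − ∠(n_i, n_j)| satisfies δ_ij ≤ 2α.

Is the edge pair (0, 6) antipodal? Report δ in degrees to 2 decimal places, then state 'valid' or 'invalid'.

α = atan 0.25 = 14.04°;  2α = 28.07°
edge 0: e_0 = (+0.75, +0.61);  n_0 = (+0.6310, -0.7758)
edge 6: e_6 = (+2.94, -0.78);  n_6 = (-0.2564, -0.9666)
∠(n_0, n_6) = 53.98°
δ = |180° − 53.98°| = 126.02°
126.02° > 2α = 28.07°  →  invalid

δ = 126.02°, invalid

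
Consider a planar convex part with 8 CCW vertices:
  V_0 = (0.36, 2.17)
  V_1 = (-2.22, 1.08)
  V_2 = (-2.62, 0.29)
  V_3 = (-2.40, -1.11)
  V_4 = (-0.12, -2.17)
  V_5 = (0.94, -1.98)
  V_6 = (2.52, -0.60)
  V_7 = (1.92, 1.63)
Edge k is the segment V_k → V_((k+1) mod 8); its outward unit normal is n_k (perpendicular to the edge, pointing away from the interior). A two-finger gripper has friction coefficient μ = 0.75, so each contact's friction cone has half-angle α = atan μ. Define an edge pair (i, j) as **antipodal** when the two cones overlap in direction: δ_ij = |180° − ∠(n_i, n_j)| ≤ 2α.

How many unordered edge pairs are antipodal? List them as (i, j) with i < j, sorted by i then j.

count = 13; pairs: (0,3), (0,4), (0,5), (1,4), (1,5), (1,6), (2,5), (2,6), (2,7), (3,6), (3,7), (4,7), (5,7)

α = atan 0.75 = 36.87°;  2α = 73.74°
n_0 = (-0.3892, +0.9212)
n_1 = (-0.8922, +0.4517)
n_2 = (-0.9879, -0.1552)
n_3 = (-0.4216, -0.9068)
n_4 = (+0.1764, -0.9843)
n_5 = (+0.6578, -0.7532)
n_6 = (+0.9657, +0.2598)
n_7 = (+0.3271, +0.9450)
  (0,1): δ = 139.76°  ·
  (0,2): δ = 103.97°  ·
  (0,3): δ = 47.84°  ✓
  (0,4): δ = 12.74°  ✓
  (0,5): δ = 18.23°  ✓
  (0,6): δ = 82.16°  ·
  (0,7): δ = 138.00°  ·
  (1,2): δ = 144.21°  ·
  (1,3): δ = 88.08°  ·
  (1,4): δ = 52.98°  ✓
  (1,5): δ = 22.01°  ✓
  (1,6): δ = 41.91°  ✓
  (1,7): δ = 97.76°  ·
  (2,3): δ = 123.86°  ·
  (2,4): δ = 88.77°  ·
  (2,5): δ = 57.80°  ✓
  (2,6): δ = 6.13°  ✓
  (2,7): δ = 61.98°  ✓
  (3,4): δ = 144.90°  ·
  (3,5): δ = 113.93°  ·
  (3,6): δ = 50.01°  ✓
  (3,7): δ = 5.84°  ✓
  (4,5): δ = 149.03°  ·
  (4,6): δ = 85.10°  ·
  (4,7): δ = 29.26°  ✓
  (5,6): δ = 116.08°  ·
  (5,7): δ = 60.23°  ✓
  (6,7): δ = 124.15°  ·
antipodal pairs: 13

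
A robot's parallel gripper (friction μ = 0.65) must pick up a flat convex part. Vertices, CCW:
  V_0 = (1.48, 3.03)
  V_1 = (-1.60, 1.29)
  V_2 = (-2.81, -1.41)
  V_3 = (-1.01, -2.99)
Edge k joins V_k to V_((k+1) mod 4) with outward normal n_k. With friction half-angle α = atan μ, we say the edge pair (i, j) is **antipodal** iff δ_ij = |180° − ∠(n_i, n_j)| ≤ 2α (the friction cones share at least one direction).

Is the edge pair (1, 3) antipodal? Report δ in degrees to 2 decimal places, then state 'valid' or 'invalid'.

δ = 1.67°, valid

α = atan 0.65 = 33.02°;  2α = 66.05°
edge 1: e_1 = (-1.21, -2.70);  n_1 = (-0.9126, +0.4090)
edge 3: e_3 = (+2.49, +6.02);  n_3 = (+0.9241, -0.3822)
∠(n_1, n_3) = 178.33°
δ = |180° − 178.33°| = 1.67°
1.67° ≤ 2α = 66.05°  →  valid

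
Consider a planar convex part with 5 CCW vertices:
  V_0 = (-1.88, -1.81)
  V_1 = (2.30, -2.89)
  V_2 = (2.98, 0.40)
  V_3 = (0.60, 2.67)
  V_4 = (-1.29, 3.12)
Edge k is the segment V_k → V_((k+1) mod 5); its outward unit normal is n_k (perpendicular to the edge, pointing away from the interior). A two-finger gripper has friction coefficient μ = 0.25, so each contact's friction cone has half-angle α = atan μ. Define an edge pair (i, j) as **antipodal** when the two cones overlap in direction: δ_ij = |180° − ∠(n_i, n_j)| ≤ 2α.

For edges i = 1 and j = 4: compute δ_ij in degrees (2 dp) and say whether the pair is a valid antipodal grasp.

α = atan 0.25 = 14.04°;  2α = 28.07°
edge 1: e_1 = (+0.68, +3.29);  n_1 = (+0.9793, -0.2024)
edge 4: e_4 = (-0.59, -4.93);  n_4 = (-0.9929, +0.1188)
∠(n_1, n_4) = 175.15°
δ = |180° − 175.15°| = 4.85°
4.85° ≤ 2α = 28.07°  →  valid

δ = 4.85°, valid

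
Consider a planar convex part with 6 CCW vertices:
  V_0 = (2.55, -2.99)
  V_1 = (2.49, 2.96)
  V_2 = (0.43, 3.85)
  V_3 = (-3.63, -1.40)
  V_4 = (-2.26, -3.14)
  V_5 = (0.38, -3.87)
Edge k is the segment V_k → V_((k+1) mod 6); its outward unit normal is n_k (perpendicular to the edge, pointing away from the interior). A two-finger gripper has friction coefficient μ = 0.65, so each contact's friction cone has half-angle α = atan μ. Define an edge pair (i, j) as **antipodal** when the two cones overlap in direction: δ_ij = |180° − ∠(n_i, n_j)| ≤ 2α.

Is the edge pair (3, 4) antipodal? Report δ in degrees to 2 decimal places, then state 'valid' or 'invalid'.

δ = 143.67°, invalid

α = atan 0.65 = 33.02°;  2α = 66.05°
edge 3: e_3 = (+1.37, -1.74);  n_3 = (-0.7857, -0.6186)
edge 4: e_4 = (+2.64, -0.73);  n_4 = (-0.2665, -0.9638)
∠(n_3, n_4) = 36.33°
δ = |180° − 36.33°| = 143.67°
143.67° > 2α = 66.05°  →  invalid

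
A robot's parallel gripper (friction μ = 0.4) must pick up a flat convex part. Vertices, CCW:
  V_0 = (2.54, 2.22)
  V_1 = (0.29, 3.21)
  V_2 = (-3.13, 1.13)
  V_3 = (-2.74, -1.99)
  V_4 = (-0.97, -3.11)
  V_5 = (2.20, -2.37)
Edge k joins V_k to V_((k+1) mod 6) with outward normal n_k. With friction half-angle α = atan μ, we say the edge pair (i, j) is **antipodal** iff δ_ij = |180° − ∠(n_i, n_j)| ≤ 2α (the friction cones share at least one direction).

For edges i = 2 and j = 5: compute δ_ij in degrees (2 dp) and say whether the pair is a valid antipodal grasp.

α = atan 0.4 = 21.80°;  2α = 43.60°
edge 2: e_2 = (+0.39, -3.12);  n_2 = (-0.9923, -0.1240)
edge 5: e_5 = (+0.34, +4.59);  n_5 = (+0.9973, -0.0739)
∠(n_2, n_5) = 168.64°
δ = |180° − 168.64°| = 11.36°
11.36° ≤ 2α = 43.60°  →  valid

δ = 11.36°, valid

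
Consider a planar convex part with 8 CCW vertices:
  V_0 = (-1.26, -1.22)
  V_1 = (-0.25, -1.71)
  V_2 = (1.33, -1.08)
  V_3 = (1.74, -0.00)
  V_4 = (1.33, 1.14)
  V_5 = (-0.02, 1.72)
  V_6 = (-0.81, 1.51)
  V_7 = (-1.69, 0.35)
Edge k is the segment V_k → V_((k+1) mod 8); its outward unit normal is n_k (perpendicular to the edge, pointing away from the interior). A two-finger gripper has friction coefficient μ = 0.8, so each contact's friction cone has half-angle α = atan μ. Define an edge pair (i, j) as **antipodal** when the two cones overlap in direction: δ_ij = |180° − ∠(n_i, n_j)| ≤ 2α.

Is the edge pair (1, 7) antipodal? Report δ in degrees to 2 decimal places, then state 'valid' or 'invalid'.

α = atan 0.8 = 38.66°;  2α = 77.32°
edge 1: e_1 = (+1.58, +0.63);  n_1 = (+0.3704, -0.9289)
edge 7: e_7 = (+0.43, -1.57);  n_7 = (-0.9645, -0.2642)
∠(n_1, n_7) = 96.42°
δ = |180° − 96.42°| = 83.58°
83.58° > 2α = 77.32°  →  invalid

δ = 83.58°, invalid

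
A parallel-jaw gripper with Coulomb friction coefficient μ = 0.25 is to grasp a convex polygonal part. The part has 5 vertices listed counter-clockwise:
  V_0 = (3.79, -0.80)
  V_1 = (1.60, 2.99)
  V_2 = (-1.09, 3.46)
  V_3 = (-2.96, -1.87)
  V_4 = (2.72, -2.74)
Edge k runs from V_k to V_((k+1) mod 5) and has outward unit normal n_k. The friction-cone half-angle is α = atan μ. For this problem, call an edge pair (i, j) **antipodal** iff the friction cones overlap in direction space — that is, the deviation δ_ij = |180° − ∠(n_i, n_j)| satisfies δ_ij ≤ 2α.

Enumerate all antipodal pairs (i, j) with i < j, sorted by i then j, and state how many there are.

α = atan 0.25 = 14.04°;  2α = 28.07°
n_0 = (+0.8658, +0.5003)
n_1 = (+0.1721, +0.9851)
n_2 = (-0.9436, +0.3311)
n_3 = (-0.1514, -0.9885)
n_4 = (+0.8756, -0.4830)
  (0,1): δ = 129.93°  ·
  (0,2): δ = 49.35°  ·
  (0,3): δ = 51.27°  ·
  (0,4): δ = 121.10°  ·
  (1,2): δ = 99.42°  ·
  (1,3): δ = 1.20°  ✓
  (1,4): δ = 71.03°  ·
  (2,3): δ = 79.38°  ·
  (2,4): δ = 9.55°  ✓
  (3,4): δ = 110.17°  ·
antipodal pairs: 2

count = 2; pairs: (1,3), (2,4)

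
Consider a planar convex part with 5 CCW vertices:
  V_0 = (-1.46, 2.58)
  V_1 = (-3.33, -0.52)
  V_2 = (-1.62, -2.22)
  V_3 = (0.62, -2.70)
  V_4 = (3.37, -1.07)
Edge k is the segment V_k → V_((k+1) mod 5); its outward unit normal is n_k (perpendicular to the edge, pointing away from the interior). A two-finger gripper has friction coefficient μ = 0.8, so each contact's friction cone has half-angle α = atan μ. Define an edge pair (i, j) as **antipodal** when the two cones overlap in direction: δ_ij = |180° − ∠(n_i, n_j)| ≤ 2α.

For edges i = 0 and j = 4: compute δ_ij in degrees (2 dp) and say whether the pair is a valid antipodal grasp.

α = atan 0.8 = 38.66°;  2α = 77.32°
edge 0: e_0 = (-1.87, -3.10);  n_0 = (-0.8563, +0.5165)
edge 4: e_4 = (-4.83, +3.65);  n_4 = (+0.6029, +0.7978)
∠(n_0, n_4) = 95.98°
δ = |180° − 95.98°| = 84.02°
84.02° > 2α = 77.32°  →  invalid

δ = 84.02°, invalid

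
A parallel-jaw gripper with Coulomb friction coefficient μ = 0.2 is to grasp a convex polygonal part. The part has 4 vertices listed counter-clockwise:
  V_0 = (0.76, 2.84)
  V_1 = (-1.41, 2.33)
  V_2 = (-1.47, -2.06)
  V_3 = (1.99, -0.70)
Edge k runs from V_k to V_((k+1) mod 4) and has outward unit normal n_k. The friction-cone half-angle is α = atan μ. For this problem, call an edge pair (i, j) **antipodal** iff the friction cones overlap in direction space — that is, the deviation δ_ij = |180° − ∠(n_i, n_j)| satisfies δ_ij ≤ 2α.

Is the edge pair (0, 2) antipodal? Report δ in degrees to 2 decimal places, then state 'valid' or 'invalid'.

α = atan 0.2 = 11.31°;  2α = 22.62°
edge 0: e_0 = (-2.17, -0.51);  n_0 = (-0.2288, +0.9735)
edge 2: e_2 = (+3.46, +1.36);  n_2 = (+0.3658, -0.9307)
∠(n_0, n_2) = 171.77°
δ = |180° − 171.77°| = 8.23°
8.23° ≤ 2α = 22.62°  →  valid

δ = 8.23°, valid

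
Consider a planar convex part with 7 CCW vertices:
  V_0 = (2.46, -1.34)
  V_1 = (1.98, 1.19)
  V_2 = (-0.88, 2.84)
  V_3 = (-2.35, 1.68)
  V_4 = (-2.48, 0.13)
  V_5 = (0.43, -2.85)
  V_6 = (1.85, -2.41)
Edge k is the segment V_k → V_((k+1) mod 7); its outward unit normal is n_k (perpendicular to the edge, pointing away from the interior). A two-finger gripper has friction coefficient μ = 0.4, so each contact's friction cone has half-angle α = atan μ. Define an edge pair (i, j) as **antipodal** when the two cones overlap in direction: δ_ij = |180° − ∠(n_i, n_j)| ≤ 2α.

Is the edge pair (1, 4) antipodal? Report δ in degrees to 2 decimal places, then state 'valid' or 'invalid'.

δ = 15.70°, valid

α = atan 0.4 = 21.80°;  2α = 43.60°
edge 1: e_1 = (-2.86, +1.65);  n_1 = (+0.4997, +0.8662)
edge 4: e_4 = (+2.91, -2.98);  n_4 = (-0.7155, -0.6987)
∠(n_1, n_4) = 164.30°
δ = |180° − 164.30°| = 15.70°
15.70° ≤ 2α = 43.60°  →  valid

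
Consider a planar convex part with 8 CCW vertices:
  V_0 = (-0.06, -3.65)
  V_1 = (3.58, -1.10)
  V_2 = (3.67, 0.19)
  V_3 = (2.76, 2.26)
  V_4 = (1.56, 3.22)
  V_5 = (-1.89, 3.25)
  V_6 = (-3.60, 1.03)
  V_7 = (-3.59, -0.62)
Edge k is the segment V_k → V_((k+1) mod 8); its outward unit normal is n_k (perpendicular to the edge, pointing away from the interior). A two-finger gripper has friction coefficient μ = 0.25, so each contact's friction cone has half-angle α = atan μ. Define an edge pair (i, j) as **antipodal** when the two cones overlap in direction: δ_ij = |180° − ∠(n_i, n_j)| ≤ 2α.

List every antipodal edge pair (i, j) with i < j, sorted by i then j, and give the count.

α = atan 0.25 = 14.04°;  2α = 28.07°
n_0 = (+0.5738, -0.8190)
n_1 = (+0.9976, -0.0696)
n_2 = (+0.9154, +0.4024)
n_3 = (+0.6247, +0.7809)
n_4 = (+0.0087, +1.0000)
n_5 = (-0.7922, +0.6102)
n_6 = (-1.0000, -0.0061)
n_7 = (-0.6513, -0.7588)
  (0,1): δ = 129.00°  ·
  (0,2): δ = 101.28°  ·
  (0,3): δ = 73.67°  ·
  (0,4): δ = 35.51°  ·
  (0,5): δ = 17.38°  ✓
  (0,6): δ = 55.33°  ·
  (0,7): δ = 104.35°  ·
  (1,2): δ = 152.28°  ·
  (1,3): δ = 124.67°  ·
  (1,4): δ = 86.51°  ·
  (1,5): δ = 33.62°  ·
  (1,6): δ = 4.34°  ✓
  (1,7): δ = 53.35°  ·
  (2,3): δ = 152.39°  ·
  (2,4): δ = 114.23°  ·
  (2,5): δ = 61.34°  ·
  (2,6): δ = 23.38°  ✓
  (2,7): δ = 25.63°  ✓
  (3,4): δ = 141.84°  ·
  (3,5): δ = 88.95°  ·
  (3,6): δ = 50.99°  ·
  (3,7): δ = 1.98°  ✓
  (4,5): δ = 127.11°  ·
  (4,6): δ = 89.15°  ·
  (4,7): δ = 40.14°  ·
  (5,6): δ = 142.05°  ·
  (5,7): δ = 93.04°  ·
  (6,7): δ = 130.99°  ·
antipodal pairs: 5

count = 5; pairs: (0,5), (1,6), (2,6), (2,7), (3,7)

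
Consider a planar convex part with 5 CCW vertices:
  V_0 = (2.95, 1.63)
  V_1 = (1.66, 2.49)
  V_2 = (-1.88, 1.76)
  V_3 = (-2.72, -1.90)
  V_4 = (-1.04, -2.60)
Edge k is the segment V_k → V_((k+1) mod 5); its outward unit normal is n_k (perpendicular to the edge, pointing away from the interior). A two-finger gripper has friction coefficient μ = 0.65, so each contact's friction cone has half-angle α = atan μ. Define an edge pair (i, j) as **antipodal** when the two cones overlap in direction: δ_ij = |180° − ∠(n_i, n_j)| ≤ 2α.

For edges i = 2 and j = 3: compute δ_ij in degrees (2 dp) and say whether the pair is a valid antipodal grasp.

δ = 99.69°, invalid

α = atan 0.65 = 33.02°;  2α = 66.05°
edge 2: e_2 = (-0.84, -3.66);  n_2 = (-0.9747, +0.2237)
edge 3: e_3 = (+1.68, -0.70);  n_3 = (-0.3846, -0.9231)
∠(n_2, n_3) = 80.31°
δ = |180° − 80.31°| = 99.69°
99.69° > 2α = 66.05°  →  invalid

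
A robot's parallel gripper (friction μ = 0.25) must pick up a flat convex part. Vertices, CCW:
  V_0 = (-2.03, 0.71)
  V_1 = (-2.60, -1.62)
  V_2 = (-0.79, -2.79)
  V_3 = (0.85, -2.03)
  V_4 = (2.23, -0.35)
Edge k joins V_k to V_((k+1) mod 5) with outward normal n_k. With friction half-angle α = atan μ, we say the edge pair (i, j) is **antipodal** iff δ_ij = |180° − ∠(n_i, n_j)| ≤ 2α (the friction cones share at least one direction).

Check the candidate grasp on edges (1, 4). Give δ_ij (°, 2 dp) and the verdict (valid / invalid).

δ = 18.91°, valid

α = atan 0.25 = 14.04°;  2α = 28.07°
edge 1: e_1 = (+1.81, -1.17);  n_1 = (-0.5429, -0.8398)
edge 4: e_4 = (-4.26, +1.06);  n_4 = (+0.2415, +0.9704)
∠(n_1, n_4) = 161.09°
δ = |180° − 161.09°| = 18.91°
18.91° ≤ 2α = 28.07°  →  valid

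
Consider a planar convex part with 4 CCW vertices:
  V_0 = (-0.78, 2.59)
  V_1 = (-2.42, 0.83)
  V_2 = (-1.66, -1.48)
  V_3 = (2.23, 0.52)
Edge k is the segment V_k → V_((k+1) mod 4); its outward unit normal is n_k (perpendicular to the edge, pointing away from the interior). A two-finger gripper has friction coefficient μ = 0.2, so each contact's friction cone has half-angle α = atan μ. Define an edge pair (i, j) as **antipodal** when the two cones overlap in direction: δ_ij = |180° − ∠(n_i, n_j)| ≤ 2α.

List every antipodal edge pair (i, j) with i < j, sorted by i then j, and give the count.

α = atan 0.2 = 11.31°;  2α = 22.62°
n_0 = (-0.7316, +0.6817)
n_1 = (-0.9499, -0.3125)
n_2 = (+0.4572, -0.8893)
n_3 = (+0.5666, +0.8240)
  (0,1): δ = 118.81°  ·
  (0,2): δ = 19.81°  ✓
  (0,3): δ = 98.46°  ·
  (1,2): δ = 81.00°  ·
  (1,3): δ = 37.27°  ·
  (2,3): δ = 61.73°  ·
antipodal pairs: 1

count = 1; pairs: (0,2)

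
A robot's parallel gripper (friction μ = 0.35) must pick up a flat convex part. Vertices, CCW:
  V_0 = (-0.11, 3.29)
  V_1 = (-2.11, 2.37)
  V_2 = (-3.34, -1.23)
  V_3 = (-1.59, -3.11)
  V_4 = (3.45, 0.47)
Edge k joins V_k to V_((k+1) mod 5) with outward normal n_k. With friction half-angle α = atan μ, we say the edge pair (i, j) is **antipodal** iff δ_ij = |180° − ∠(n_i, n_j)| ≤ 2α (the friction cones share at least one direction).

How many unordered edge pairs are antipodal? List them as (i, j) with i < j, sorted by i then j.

count = 3; pairs: (0,3), (1,3), (2,4)

α = atan 0.35 = 19.29°;  2α = 38.58°
n_0 = (-0.4179, +0.9085)
n_1 = (-0.9463, +0.3233)
n_2 = (-0.7320, -0.6813)
n_3 = (+0.5791, -0.8153)
n_4 = (+0.6209, +0.7839)
  (0,1): δ = 133.57°  ·
  (0,2): δ = 71.75°  ·
  (0,3): δ = 10.68°  ✓
  (0,4): δ = 116.91°  ·
  (1,2): δ = 118.19°  ·
  (1,3): δ = 35.75°  ✓
  (1,4): δ = 70.48°  ·
  (2,3): δ = 97.56°  ·
  (2,4): δ = 8.67°  ✓
  (3,4): δ = 73.77°  ·
antipodal pairs: 3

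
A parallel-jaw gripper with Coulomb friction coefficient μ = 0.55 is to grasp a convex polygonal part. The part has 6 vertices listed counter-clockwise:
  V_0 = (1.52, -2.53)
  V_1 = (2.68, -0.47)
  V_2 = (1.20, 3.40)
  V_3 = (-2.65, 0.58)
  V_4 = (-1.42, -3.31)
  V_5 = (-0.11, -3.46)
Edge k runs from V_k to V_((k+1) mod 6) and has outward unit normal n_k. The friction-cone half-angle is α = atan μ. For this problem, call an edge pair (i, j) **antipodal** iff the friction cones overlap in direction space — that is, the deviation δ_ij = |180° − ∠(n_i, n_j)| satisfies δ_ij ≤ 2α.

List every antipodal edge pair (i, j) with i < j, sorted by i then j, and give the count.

count = 5; pairs: (0,2), (0,3), (1,3), (2,4), (2,5)

α = atan 0.55 = 28.81°;  2α = 57.62°
n_0 = (+0.8713, -0.4907)
n_1 = (+0.9340, +0.3572)
n_2 = (-0.5909, +0.8067)
n_3 = (-0.9535, -0.3015)
n_4 = (-0.1138, -0.9935)
n_5 = (+0.4956, -0.8686)
  (0,1): δ = 129.69°  ·
  (0,2): δ = 24.39°  ✓
  (0,3): δ = 46.93°  ✓
  (0,4): δ = 112.85°  ·
  (0,5): δ = 149.09°  ·
  (1,2): δ = 74.71°  ·
  (1,3): δ = 3.38°  ✓
  (1,4): δ = 62.54°  ·
  (1,5): δ = 98.78°  ·
  (2,3): δ = 108.67°  ·
  (2,4): δ = 42.75°  ✓
  (2,5): δ = 6.51°  ✓
  (3,4): δ = 114.08°  ·
  (3,5): δ = 77.84°  ·
  (4,5): δ = 143.76°  ·
antipodal pairs: 5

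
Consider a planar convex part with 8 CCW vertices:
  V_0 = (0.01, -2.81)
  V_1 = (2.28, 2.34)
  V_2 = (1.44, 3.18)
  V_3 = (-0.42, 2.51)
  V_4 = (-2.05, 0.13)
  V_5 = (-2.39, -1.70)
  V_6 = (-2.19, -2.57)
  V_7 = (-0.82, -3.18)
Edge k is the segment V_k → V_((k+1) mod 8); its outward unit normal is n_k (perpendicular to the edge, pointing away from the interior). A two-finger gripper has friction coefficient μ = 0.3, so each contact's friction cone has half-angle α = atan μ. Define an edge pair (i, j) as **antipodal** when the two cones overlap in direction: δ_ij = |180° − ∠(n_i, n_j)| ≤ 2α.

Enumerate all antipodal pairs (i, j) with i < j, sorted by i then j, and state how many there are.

α = atan 0.3 = 16.70°;  2α = 33.40°
n_0 = (+0.9151, -0.4033)
n_1 = (+0.7071, +0.7071)
n_2 = (-0.3389, +0.9408)
n_3 = (-0.8251, +0.5651)
n_4 = (-0.9832, +0.1827)
n_5 = (-0.9746, -0.2240)
n_6 = (-0.4068, -0.9135)
n_7 = (+0.4072, -0.9134)
  (0,1): δ = 111.21°  ·
  (0,2): δ = 46.40°  ·
  (0,3): δ = 10.62°  ✓
  (0,4): δ = 13.26°  ✓
  (0,5): δ = 36.73°  ·
  (0,6): δ = 89.79°  ·
  (0,7): δ = 137.81°  ·
  (1,2): δ = 115.19°  ·
  (1,3): δ = 79.41°  ·
  (1,4): δ = 55.53°  ·
  (1,5): δ = 32.05°  ✓
  (1,6): δ = 21.00°  ✓
  (1,7): δ = 69.03°  ·
  (2,3): δ = 144.22°  ·
  (2,4): δ = 120.33°  ·
  (2,5): δ = 96.86°  ·
  (2,6): δ = 43.81°  ·
  (2,7): δ = 4.22°  ✓
  (3,4): δ = 156.12°  ·
  (3,5): δ = 132.65°  ·
  (3,6): δ = 79.60°  ·
  (3,7): δ = 31.57°  ✓
  (4,5): δ = 156.53°  ·
  (4,6): δ = 103.48°  ·
  (4,7): δ = 55.45°  ·
  (5,6): δ = 126.95°  ·
  (5,7): δ = 78.92°  ·
  (6,7): δ = 131.97°  ·
antipodal pairs: 6

count = 6; pairs: (0,3), (0,4), (1,5), (1,6), (2,7), (3,7)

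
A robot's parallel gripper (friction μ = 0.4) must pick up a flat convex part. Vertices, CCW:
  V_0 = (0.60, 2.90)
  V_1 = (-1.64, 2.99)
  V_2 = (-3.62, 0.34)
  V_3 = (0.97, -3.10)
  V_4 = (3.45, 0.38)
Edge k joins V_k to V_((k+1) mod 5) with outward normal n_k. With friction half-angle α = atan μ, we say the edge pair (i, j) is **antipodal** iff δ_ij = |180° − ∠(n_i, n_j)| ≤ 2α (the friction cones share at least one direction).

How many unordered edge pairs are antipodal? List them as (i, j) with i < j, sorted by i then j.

α = atan 0.4 = 21.80°;  2α = 43.60°
n_0 = (+0.0401, +0.9992)
n_1 = (-0.8011, +0.5985)
n_2 = (-0.5997, -0.8002)
n_3 = (+0.8144, -0.5804)
n_4 = (+0.6624, +0.7491)
  (0,1): δ = 124.47°  ·
  (0,2): δ = 34.55°  ✓
  (0,3): δ = 56.83°  ·
  (0,4): δ = 140.82°  ·
  (1,2): δ = 90.08°  ·
  (1,3): δ = 1.29°  ✓
  (1,4): δ = 85.28°  ·
  (2,3): δ = 88.63°  ·
  (2,4): δ = 4.63°  ✓
  (3,4): δ = 96.01°  ·
antipodal pairs: 3

count = 3; pairs: (0,2), (1,3), (2,4)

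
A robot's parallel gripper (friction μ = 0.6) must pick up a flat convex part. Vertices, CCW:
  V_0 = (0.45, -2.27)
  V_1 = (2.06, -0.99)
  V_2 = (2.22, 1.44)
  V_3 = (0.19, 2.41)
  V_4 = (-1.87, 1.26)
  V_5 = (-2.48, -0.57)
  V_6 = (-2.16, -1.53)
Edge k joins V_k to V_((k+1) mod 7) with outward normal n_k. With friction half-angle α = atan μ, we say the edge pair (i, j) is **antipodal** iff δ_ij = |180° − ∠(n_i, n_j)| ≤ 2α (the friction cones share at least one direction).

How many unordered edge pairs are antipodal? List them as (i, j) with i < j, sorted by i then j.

count = 8; pairs: (0,3), (0,4), (1,3), (1,4), (1,5), (2,5), (2,6), (3,6)

α = atan 0.6 = 30.96°;  2α = 61.93°
n_0 = (+0.6223, -0.7828)
n_1 = (+0.9978, -0.0657)
n_2 = (+0.4311, +0.9023)
n_3 = (-0.4874, +0.8732)
n_4 = (-0.9487, +0.3162)
n_5 = (-0.9487, -0.3162)
n_6 = (-0.2728, -0.9621)
  (0,1): δ = 132.25°  ·
  (0,2): δ = 64.03°  ·
  (0,3): δ = 9.31°  ✓
  (0,4): δ = 33.08°  ✓
  (0,5): δ = 69.95°  ·
  (0,6): δ = 125.68°  ·
  (1,2): δ = 111.77°  ·
  (1,3): δ = 57.06°  ✓
  (1,4): δ = 14.67°  ✓
  (1,5): δ = 22.20°  ✓
  (1,6): δ = 77.94°  ·
  (2,3): δ = 125.29°  ·
  (2,4): δ = 82.89°  ·
  (2,5): δ = 46.03°  ✓
  (2,6): δ = 9.71°  ✓
  (3,4): δ = 137.61°  ·
  (3,5): δ = 100.74°  ·
  (3,6): δ = 45.00°  ✓
  (4,5): δ = 143.13°  ·
  (4,6): δ = 87.39°  ·
  (5,6): δ = 124.26°  ·
antipodal pairs: 8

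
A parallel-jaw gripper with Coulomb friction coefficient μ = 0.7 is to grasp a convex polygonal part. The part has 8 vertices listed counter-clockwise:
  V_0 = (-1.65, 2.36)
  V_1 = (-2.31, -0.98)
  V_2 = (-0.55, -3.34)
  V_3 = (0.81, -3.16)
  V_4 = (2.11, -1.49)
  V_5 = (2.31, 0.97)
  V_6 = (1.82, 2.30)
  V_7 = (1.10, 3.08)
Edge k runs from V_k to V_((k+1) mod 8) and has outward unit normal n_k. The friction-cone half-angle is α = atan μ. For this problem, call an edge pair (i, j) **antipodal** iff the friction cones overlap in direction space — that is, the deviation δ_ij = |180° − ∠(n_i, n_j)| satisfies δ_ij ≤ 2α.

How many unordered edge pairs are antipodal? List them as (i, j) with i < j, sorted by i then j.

α = atan 0.7 = 34.99°;  2α = 69.98°
n_0 = (-0.9810, +0.1939)
n_1 = (-0.8016, -0.5978)
n_2 = (+0.1312, -0.9914)
n_3 = (+0.7891, -0.6143)
n_4 = (+0.9967, -0.0810)
n_5 = (+0.9383, +0.3457)
n_6 = (+0.7348, +0.6783)
n_7 = (-0.2533, +0.9674)
  (0,1): δ = 132.11°  ·
  (0,2): δ = 71.28°  ·
  (0,3): δ = 26.72°  ✓
  (0,4): δ = 6.53°  ✓
  (0,5): δ = 31.40°  ✓
  (0,6): δ = 53.89°  ✓
  (0,7): δ = 115.85°  ·
  (1,2): δ = 119.17°  ·
  (1,3): δ = 74.61°  ·
  (1,4): δ = 41.36°  ✓
  (1,5): δ = 16.49°  ✓
  (1,6): δ = 6.00°  ✓
  (1,7): δ = 67.96°  ✓
  (2,3): δ = 135.44°  ·
  (2,4): δ = 102.19°  ·
  (2,5): δ = 77.31°  ·
  (2,6): δ = 54.83°  ✓
  (2,7): δ = 7.13°  ✓
  (3,4): δ = 146.75°  ·
  (3,5): δ = 121.88°  ·
  (3,6): δ = 99.39°  ·
  (3,7): δ = 37.43°  ✓
  (4,5): δ = 155.13°  ·
  (4,6): δ = 132.64°  ·
  (4,7): δ = 70.68°  ·
  (5,6): δ = 157.52°  ·
  (5,7): δ = 95.55°  ·
  (6,7): δ = 118.04°  ·
antipodal pairs: 11

count = 11; pairs: (0,3), (0,4), (0,5), (0,6), (1,4), (1,5), (1,6), (1,7), (2,6), (2,7), (3,7)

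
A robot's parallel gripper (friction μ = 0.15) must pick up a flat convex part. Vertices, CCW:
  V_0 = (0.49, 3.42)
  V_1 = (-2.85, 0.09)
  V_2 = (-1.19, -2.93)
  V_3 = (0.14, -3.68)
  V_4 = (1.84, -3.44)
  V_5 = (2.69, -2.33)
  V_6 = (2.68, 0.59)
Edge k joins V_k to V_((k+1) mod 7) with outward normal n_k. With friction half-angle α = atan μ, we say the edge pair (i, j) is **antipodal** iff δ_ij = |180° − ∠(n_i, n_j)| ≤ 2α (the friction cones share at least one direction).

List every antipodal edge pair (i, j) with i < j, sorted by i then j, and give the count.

α = atan 0.15 = 8.53°;  2α = 17.06°
n_0 = (-0.7060, +0.7082)
n_1 = (-0.8763, -0.4817)
n_2 = (-0.4912, -0.8711)
n_3 = (+0.1398, -0.9902)
n_4 = (+0.7940, -0.6080)
n_5 = (+1.0000, +0.0034)
n_6 = (+0.7909, +0.6120)
  (0,1): δ = 106.12°  ·
  (0,2): δ = 74.33°  ·
  (0,3): δ = 36.88°  ·
  (0,4): δ = 7.64°  ✓
  (0,5): δ = 45.28°  ·
  (0,6): δ = 82.82°  ·
  (1,2): δ = 148.22°  ·
  (1,3): δ = 110.76°  ·
  (1,4): δ = 66.24°  ·
  (1,5): δ = 28.60°  ·
  (1,6): δ = 8.94°  ✓
  (2,3): δ = 142.55°  ·
  (2,4): δ = 98.02°  ·
  (2,5): δ = 60.38°  ·
  (2,6): δ = 22.85°  ·
  (3,4): δ = 135.48°  ·
  (3,5): δ = 97.84°  ·
  (3,6): δ = 60.30°  ·
  (4,5): δ = 142.36°  ·
  (4,6): δ = 104.82°  ·
  (5,6): δ = 142.46°  ·
antipodal pairs: 2

count = 2; pairs: (0,4), (1,6)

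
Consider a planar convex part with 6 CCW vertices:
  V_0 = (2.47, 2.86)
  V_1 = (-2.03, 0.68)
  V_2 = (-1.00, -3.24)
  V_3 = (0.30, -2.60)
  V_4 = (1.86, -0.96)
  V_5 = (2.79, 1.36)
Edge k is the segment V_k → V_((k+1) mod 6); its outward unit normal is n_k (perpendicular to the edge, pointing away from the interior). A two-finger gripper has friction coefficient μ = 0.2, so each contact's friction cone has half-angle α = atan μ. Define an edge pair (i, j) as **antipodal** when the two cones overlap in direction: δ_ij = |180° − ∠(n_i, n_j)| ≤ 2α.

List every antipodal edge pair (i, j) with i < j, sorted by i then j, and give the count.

α = atan 0.2 = 11.31°;  2α = 22.62°
n_0 = (-0.4360, +0.9000)
n_1 = (-0.9672, -0.2541)
n_2 = (+0.4417, -0.8972)
n_3 = (+0.7246, -0.6892)
n_4 = (+0.9282, -0.3721)
n_5 = (+0.9780, +0.2086)
  (0,1): δ = 101.13°  ·
  (0,2): δ = 0.36°  ✓
  (0,3): δ = 20.58°  ✓
  (0,4): δ = 42.31°  ·
  (0,5): δ = 76.19°  ·
  (1,2): δ = 78.51°  ·
  (1,3): δ = 58.29°  ·
  (1,4): δ = 36.57°  ·
  (1,5): δ = 2.68°  ✓
  (2,3): δ = 159.78°  ·
  (2,4): δ = 138.06°  ·
  (2,5): δ = 104.17°  ·
  (3,4): δ = 158.28°  ·
  (3,5): δ = 124.39°  ·
  (4,5): δ = 146.11°  ·
antipodal pairs: 3

count = 3; pairs: (0,2), (0,3), (1,5)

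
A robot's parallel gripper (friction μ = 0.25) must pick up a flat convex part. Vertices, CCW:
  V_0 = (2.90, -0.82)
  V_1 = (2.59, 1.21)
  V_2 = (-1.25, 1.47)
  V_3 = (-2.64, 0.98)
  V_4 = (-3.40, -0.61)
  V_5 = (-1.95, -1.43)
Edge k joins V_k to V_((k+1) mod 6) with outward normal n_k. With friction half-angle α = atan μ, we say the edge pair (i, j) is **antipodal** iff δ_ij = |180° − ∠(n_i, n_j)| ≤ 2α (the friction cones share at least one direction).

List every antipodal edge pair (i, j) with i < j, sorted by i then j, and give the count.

α = atan 0.25 = 14.04°;  2α = 28.07°
n_0 = (+0.9885, +0.1510)
n_1 = (+0.0676, +0.9977)
n_2 = (-0.3325, +0.9431)
n_3 = (-0.9022, +0.4313)
n_4 = (-0.4923, -0.8705)
n_5 = (+0.1248, -0.9922)
  (0,1): δ = 102.56°  ·
  (0,2): δ = 79.26°  ·
  (0,3): δ = 34.23°  ·
  (0,4): δ = 51.83°  ·
  (0,5): δ = 88.49°  ·
  (1,2): δ = 156.71°  ·
  (1,3): δ = 111.67°  ·
  (1,4): δ = 25.62°  ✓
  (1,5): δ = 11.04°  ✓
  (2,3): δ = 134.97°  ·
  (2,4): δ = 48.91°  ·
  (2,5): δ = 12.25°  ✓
  (3,4): δ = 93.94°  ·
  (3,5): δ = 57.28°  ·
  (4,5): δ = 143.34°  ·
antipodal pairs: 3

count = 3; pairs: (1,4), (1,5), (2,5)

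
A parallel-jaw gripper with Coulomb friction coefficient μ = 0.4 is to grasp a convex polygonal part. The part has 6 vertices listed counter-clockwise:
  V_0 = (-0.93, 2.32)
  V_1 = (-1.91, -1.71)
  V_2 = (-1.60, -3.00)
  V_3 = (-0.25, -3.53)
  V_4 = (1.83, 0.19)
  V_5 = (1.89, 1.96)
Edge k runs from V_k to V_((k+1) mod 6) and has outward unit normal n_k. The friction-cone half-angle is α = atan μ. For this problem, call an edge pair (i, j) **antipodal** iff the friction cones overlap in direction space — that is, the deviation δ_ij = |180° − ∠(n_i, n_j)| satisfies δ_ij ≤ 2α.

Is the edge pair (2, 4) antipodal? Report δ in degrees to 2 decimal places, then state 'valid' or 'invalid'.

α = atan 0.4 = 21.80°;  2α = 43.60°
edge 2: e_2 = (+1.35, -0.53);  n_2 = (-0.3654, -0.9308)
edge 4: e_4 = (+0.06, +1.77);  n_4 = (+0.9994, -0.0339)
∠(n_2, n_4) = 109.49°
δ = |180° − 109.49°| = 70.51°
70.51° > 2α = 43.60°  →  invalid

δ = 70.51°, invalid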